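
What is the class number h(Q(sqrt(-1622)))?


K = Q(sqrt(-1622)). d mod 4 = 2, so D = disc(K) = 4d = -6488
h(K) equals the number of primitive reduced positive-definite forms (a, b, c) = a*x^2 + b*x*y + c*y^2 with b^2 - 4ac = D,
where reduced means |b| <= a <= c, with b >= 0 whenever |b| = a or a = c, and primitive means gcd(a, b, c) = 1.
Reduced forces 3a^2 <= |D| = 6488, so 1 <= a <= 46; b must have the parity of D, and c = (b^2 - D)/(4a) must be an integer >= a.
Enumerate a = 1..46, b in [-a, a]:
  a=1: (1, 0, 1622)  [1]
  a=2: (2, 0, 811)  [1]
  a=3: (3, -2, 541), (3, 2, 541)  [2]
  a=4..5: none
  a=6: (6, -4, 271), (6, 4, 271)  [2]
  a=7: (7, -6, 233), (7, 6, 233)  [2]
  a=8: none
  a=9: (9, -8, 182), (9, 8, 182)  [2]
  a=10..12: none
  a=13: (13, -8, 126), (13, 8, 126)  [2]
  a=14: (14, -8, 117), (14, 8, 117)  [2]
  a=15..17: none
  a=18: (18, -8, 91), (18, 8, 91)  [2]
  a=19..20: none
  a=21: (21, -20, 82), (21, -8, 78), (21, 8, 78), (21, 20, 82)  [4]
  a=22..25: none
  a=26: (26, -8, 63), (26, 8, 63)  [2]
  a=27: (27, -10, 61), (27, 10, 61)  [2]
  a=28..38: none
  a=39: (39, -34, 49), (39, -8, 42), (39, 8, 42), (39, 34, 49)  [4]
  a=40: none
  a=41: (41, -20, 42), (41, 20, 42)  [2]
  a=42..46: none
Total reduced forms: 1 + 1 + 2 + 2 + 2 + 2 + 2 + 2 + 2 + 4 + 2 + 2 + 4 + 2 = 30
h = 30

30


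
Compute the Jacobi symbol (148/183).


Compute (148/183) via quadratic reciprocity:
  pull out 2: (2/183) = +1  (since 183 mod 8 = 7)
  pull out 2: (2/183) = +1  (since 183 mod 8 = 7)
  reciprocity: (37/183) -> +(183/37)
  reduce: (35/37)
  reciprocity: (35/37) -> +(37/35)
  reduce: (2/35)
  pull out 2: (2/35) = -1  (since 35 mod 8 = 3)
  (1/35) = 1
Product of signs = -1

-1


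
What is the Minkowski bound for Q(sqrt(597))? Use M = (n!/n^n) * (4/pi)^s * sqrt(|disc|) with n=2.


d = 597, d mod 4 = 1, so disc(K) = d = 597; |disc(K)| = 597
Real quadratic field, so n = 2, s = r2 = 0, r1 = 2
M = (n!/n^n) * (4/pi)^s * sqrt(|disc(K)|) = (2!/2^2) * (4/pi)^0 * sqrt(597)
= 0.5 * 1.000000 * 24.433583
= 12.2168

12.2168


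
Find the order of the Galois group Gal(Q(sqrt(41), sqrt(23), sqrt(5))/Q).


The 3 square roots of distinct primes are multiplicatively independent over Q,
so [K:Q] = 2^3 and Gal(K/Q) is isomorphic to (Z/2Z)^3.
|Gal| = 2^3 = 8

8


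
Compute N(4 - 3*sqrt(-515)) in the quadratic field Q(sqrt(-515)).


N(a + b*sqrt(d)) = a^2 - d*b^2
= (4)^2 - (-515)*(-3)^2
= 16 + 4635
= 4651

4651


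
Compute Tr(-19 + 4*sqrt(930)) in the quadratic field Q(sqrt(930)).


Tr(a + b*sqrt(d)) = (a + b*sqrt(d)) + (a - b*sqrt(d)) = 2a
= 2 * (-19)
= -38

-38


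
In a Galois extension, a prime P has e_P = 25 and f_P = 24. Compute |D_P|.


|D_P| = e * f
= 25 * 24
= 600

600


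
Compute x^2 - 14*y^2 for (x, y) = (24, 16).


x^2 - d*y^2
= 24^2 - 14*16^2
= 576 - 3584
= -3008

-3008


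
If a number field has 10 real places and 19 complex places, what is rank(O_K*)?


By Dirichlet's unit theorem:
rank = r1 + r2 - 1
= 10 + 19 - 1
= 28

28


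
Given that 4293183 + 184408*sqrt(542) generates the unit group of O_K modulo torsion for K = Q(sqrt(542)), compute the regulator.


epsilon = 4293183 + 184408*sqrt(542)
= 8.5864e+06
R = ln(8.5864e+06)
= 15.9657

15.9657


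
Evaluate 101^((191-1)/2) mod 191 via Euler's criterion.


p = 191 is prime and the exponent is (p-1)/2 = 95, so by Euler's criterion 101^95 = (101/191) = +1 or -1 mod 191.
Compute by square-and-multiply:
  95 = 64 + 16 + 8 + 4 + 2 + 1 (binary 1011111)
  Repeated squaring mod 191: 101^1 = 101, 101^2 = 78, 101^4 = 163, 101^8 = 20, 101^16 = 18, 101^32 = 133, 101^64 = 117
  101^95 = 101^64 * 101^16 * 101^8 * 101^4 * 101^2 * 101^1 = 117 * 18 * 20 * 163 * 78 * 101 mod 191
    117 * 18 = 2106 = 5 mod 191
    5 * 20 = 100 = 100 mod 191
    100 * 163 = 16300 = 65 mod 191
    65 * 78 = 5070 = 104 mod 191
    104 * 101 = 10504 = 190 mod 191
  101^95 = 190 mod 191
Result 190 = p - 1 = -1 mod 191: 101 is a quadratic non-residue mod 191. As a residue in [0, p-1] the value is 190.
101^95 mod 191 = 190

190


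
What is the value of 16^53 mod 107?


p = 107 is prime and the exponent is (p-1)/2 = 53, so by Euler's criterion 16^53 = (16/107) = +1 or -1 mod 107.
Compute by square-and-multiply:
  53 = 32 + 16 + 4 + 1 (binary 110101)
  Repeated squaring mod 107: 16^1 = 16, 16^2 = 42, 16^4 = 52, 16^8 = 29, 16^16 = 92, 16^32 = 11
  16^53 = 16^32 * 16^16 * 16^4 * 16^1 = 11 * 92 * 52 * 16 mod 107
    11 * 92 = 1012 = 49 mod 107
    49 * 52 = 2548 = 87 mod 107
    87 * 16 = 1392 = 1 mod 107
  16^53 = 1 mod 107
Result 1: 16 is a quadratic residue mod 107.
16^53 mod 107 = 1

1


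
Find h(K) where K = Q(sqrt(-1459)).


K = Q(sqrt(-1459)). d mod 4 = 1, so D = disc(K) = d = -1459
h(K) equals the number of primitive reduced positive-definite forms (a, b, c) = a*x^2 + b*x*y + c*y^2 with b^2 - 4ac = D,
where reduced means |b| <= a <= c, with b >= 0 whenever |b| = a or a = c, and primitive means gcd(a, b, c) = 1.
Reduced forces 3a^2 <= |D| = 1459, so 1 <= a <= 22; b must have the parity of D, and c = (b^2 - D)/(4a) must be an integer >= a.
Enumerate a = 1..22, b in [-a, a]:
  a=1: (1, 1, 365)  [1]
  a=2..4: none
  a=5: (5, -1, 73), (5, 1, 73)  [2]
  a=6: none
  a=7: (7, -5, 53), (7, 5, 53)  [2]
  a=8..10: none
  a=11: (11, -9, 35), (11, 9, 35)  [2]
  a=12: none
  a=13: (13, -7, 29), (13, 7, 29)  [2]
  a=14..18: none
  a=19: (19, -17, 23), (19, 17, 23)  [2]
  a=20..22: none
Total reduced forms: 1 + 2 + 2 + 2 + 2 + 2 = 11
h = 11

11


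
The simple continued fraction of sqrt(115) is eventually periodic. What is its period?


Run the CF algorithm for sqrt(115).
a_0 = floor(sqrt(115)) = 10; set m_0=0, q_0=1.
Recurrence: m' = q*a - m,  q' = (d - m'^2)/q,  a' = floor((a_0 + m')/q').
  step 1: m=10, q=15, a=1
  step 2: m=5, q=6, a=2
  step 3: m=7, q=11, a=1
  step 4: m=4, q=9, a=1
  step 5: m=5, q=10, a=1
  step 6: m=5, q=9, a=1
  step 7: m=4, q=11, a=1
  step 8: m=7, q=6, a=2
  step 9: m=5, q=15, a=1
  step 10: m=10, q=1, a=20
a_10 = 2*a_0 = 20, so the period closes here.
sqrt(115) = [10; 1, 2, 1, 1, 1, 1, 1, 2, 1, 20]
Period length = 10

10


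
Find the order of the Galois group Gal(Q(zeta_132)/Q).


|Gal(Q(zeta_132)/Q)| = phi(132)
= 40

40


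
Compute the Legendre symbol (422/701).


p = 701 is prime, so compute (422/701) with the reciprocity algorithm (Jacobi-symbol steps: pull out 2s via (2/n), flip via reciprocity, reduce):
  pull out 2: (2/701) = -1  (since 701 mod 8 = 5)
  reciprocity: (211/701) -> +(701/211)
  reduce: (68/211)
  pull out 2: (2/211) = -1  (since 211 mod 8 = 3)
  pull out 2: (2/211) = -1  (since 211 mod 8 = 3)
  reciprocity: (17/211) -> +(211/17)
  reduce: (7/17)
  reciprocity: (7/17) -> +(17/7)
  reduce: (3/7)
  reciprocity: (3/7) -> -(7/3)
  reduce: (1/3)
  (1/3) = 1
Product of signs = 1
(422/701) = 1

1


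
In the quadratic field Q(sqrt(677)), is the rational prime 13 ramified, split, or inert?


K = Q(sqrt(677)). Since d mod 4 = 1, disc(K) = 677.
Check p | disc: 677 mod 13 = 1.
p does not divide disc. Compute Legendre symbol (d/p):
1^((13-1)/2) mod 13 = 1
(d/p) = 1, so p splits: (p) = P*P' with e=1, f=1, g=2.
Therefore p is split.

split


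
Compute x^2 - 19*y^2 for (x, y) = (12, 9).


x^2 - d*y^2
= 12^2 - 19*9^2
= 144 - 1539
= -1395

-1395


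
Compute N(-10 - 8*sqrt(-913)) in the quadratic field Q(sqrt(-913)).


N(a + b*sqrt(d)) = a^2 - d*b^2
= (-10)^2 - (-913)*(-8)^2
= 100 + 58432
= 58532

58532


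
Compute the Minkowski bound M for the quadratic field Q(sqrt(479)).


d = 479, d mod 4 = 3, so disc(K) = 4d = 1916; |disc(K)| = 1916
Real quadratic field, so n = 2, s = r2 = 0, r1 = 2
M = (n!/n^n) * (4/pi)^s * sqrt(|disc(K)|) = (2!/2^2) * (4/pi)^0 * sqrt(1916)
= 0.5 * 1.000000 * 43.772137
= 21.8861

21.8861


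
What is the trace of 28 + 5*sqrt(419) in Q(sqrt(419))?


Tr(a + b*sqrt(d)) = (a + b*sqrt(d)) + (a - b*sqrt(d)) = 2a
= 2 * (28)
= 56

56


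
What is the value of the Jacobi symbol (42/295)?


Compute (42/295) via quadratic reciprocity:
  pull out 2: (2/295) = +1  (since 295 mod 8 = 7)
  reciprocity: (21/295) -> +(295/21)
  reduce: (1/21)
  (1/21) = 1
Product of signs = 1

1


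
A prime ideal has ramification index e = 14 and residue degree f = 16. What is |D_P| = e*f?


|D_P| = e * f
= 14 * 16
= 224

224


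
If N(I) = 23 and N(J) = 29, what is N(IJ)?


N(IJ) = N(I) * N(J)
= 23 * 29
= 667

667


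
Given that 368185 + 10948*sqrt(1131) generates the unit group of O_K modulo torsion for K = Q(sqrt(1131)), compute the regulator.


epsilon = 368185 + 10948*sqrt(1131)
= 736370.0000
R = ln(736370.0000)
= 13.5095

13.5095


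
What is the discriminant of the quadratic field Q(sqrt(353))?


For K = Q(sqrt(d)) with d squarefree: disc(K) = d if d = 1 mod 4, and disc(K) = 4d if d = 2 or 3 mod 4.
Here d = 353, and d mod 4 = 1.
d = 1 mod 4 (O_K = Z[(1+sqrt(d))/2]), so disc(K) = d = 353

353


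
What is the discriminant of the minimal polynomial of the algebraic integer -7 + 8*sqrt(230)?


The element -7 + 8*sqrt(230) has minimal polynomial:
x^2 + 14*x - 14671
Discriminant = (14)^2 - 4*(-14671)
= 196 + 58684
= 58880

58880


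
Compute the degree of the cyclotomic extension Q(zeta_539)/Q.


The degree equals Euler's totient phi(539).
539 = 7^2 * 11
phi(539) = 420

420


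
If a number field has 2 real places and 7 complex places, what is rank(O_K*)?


By Dirichlet's unit theorem:
rank = r1 + r2 - 1
= 2 + 7 - 1
= 8

8


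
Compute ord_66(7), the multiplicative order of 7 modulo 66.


We want ord_66(7), the smallest k >= 1 with 7^k = 1 mod 66.
n = 66 = 2 * 3 * 11, phi(66) = 20; the order divides phi(n).
Divisors of 20: 1, 2, 4, 5, 10, 20
Repeated squaring mod 66: 7^1 = 7, 7^2 = 49, 7^4 = 25, 7^8 = 31, 7^16 = 37
Test divisors in increasing order:
  k=1: 7^1 = 7 mod 66
  k=2: 7^2 = 49 mod 66
  k=4: 7^4 = 25 mod 66
  k=5: 7^5 = 25 * 7 = 43 mod 66
  k=10: 7^10 = 31 * 49 = 1 mod 66  <- first divisor giving 1
Order = 10

10


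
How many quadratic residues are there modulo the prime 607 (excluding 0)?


For prime p, the number of non-zero quadratic residues is (p-1)/2.
= (607-1)/2
= 303

303


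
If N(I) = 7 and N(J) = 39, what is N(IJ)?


N(IJ) = N(I) * N(J)
= 7 * 39
= 273

273


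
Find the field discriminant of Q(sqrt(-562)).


For K = Q(sqrt(d)) with d squarefree: disc(K) = d if d = 1 mod 4, and disc(K) = 4d if d = 2 or 3 mod 4.
Here d = -562, and d mod 4 = 2.
d = 2 mod 4, not 1 (O_K = Z[sqrt(d)]), so disc(K) = 4d = 4 * (-562) = -2248

-2248


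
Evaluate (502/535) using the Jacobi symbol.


Compute (502/535) via quadratic reciprocity:
  pull out 2: (2/535) = +1  (since 535 mod 8 = 7)
  reciprocity: (251/535) -> -(535/251)
  reduce: (33/251)
  reciprocity: (33/251) -> +(251/33)
  reduce: (20/33)
  pull out 2: (2/33) = +1  (since 33 mod 8 = 1)
  pull out 2: (2/33) = +1  (since 33 mod 8 = 1)
  reciprocity: (5/33) -> +(33/5)
  reduce: (3/5)
  reciprocity: (3/5) -> +(5/3)
  reduce: (2/3)
  pull out 2: (2/3) = -1  (since 3 mod 8 = 3)
  (1/3) = 1
Product of signs = 1

1


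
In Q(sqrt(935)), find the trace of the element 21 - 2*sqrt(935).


Tr(a + b*sqrt(d)) = (a + b*sqrt(d)) + (a - b*sqrt(d)) = 2a
= 2 * (21)
= 42

42


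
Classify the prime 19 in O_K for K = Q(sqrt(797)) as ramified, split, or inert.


K = Q(sqrt(797)). Since d mod 4 = 1, disc(K) = 797.
Check p | disc: 797 mod 19 = 18.
p does not divide disc. Compute Legendre symbol (d/p):
18^((19-1)/2) mod 19 = -1
(d/p) = -1, so p is inert: (p) stays prime with e=1, f=2, g=1.
Therefore p is inert.

inert


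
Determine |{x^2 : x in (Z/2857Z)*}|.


For prime p, the number of non-zero quadratic residues is (p-1)/2.
= (2857-1)/2
= 1428

1428


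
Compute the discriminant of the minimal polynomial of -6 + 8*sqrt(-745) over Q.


The element -6 + 8*sqrt(-745) has minimal polynomial:
x^2 + 12*x + 47716
Discriminant = (12)^2 - 4*(47716)
= 144 - 190864
= -190720

-190720


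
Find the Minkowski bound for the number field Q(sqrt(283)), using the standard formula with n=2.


d = 283, d mod 4 = 3, so disc(K) = 4d = 1132; |disc(K)| = 1132
Real quadratic field, so n = 2, s = r2 = 0, r1 = 2
M = (n!/n^n) * (4/pi)^s * sqrt(|disc(K)|) = (2!/2^2) * (4/pi)^0 * sqrt(1132)
= 0.5 * 1.000000 * 33.645208
= 16.8226

16.8226


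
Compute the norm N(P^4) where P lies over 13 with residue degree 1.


N(P^a) = p^(a*f)
= 13^(4*1)
= 13^4
= 28561

28561


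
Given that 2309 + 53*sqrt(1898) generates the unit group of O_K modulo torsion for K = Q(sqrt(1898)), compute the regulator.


epsilon = 2309 + 53*sqrt(1898)
= 4618.0002
R = ln(4618.0002)
= 8.4377

8.4377


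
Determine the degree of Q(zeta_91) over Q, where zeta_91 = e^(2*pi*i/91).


The degree equals Euler's totient phi(91).
91 = 7 * 13
phi(91) = 72

72


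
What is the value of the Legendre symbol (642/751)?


p = 751 is prime, so compute (642/751) with the reciprocity algorithm (Jacobi-symbol steps: pull out 2s via (2/n), flip via reciprocity, reduce):
  pull out 2: (2/751) = +1  (since 751 mod 8 = 7)
  reciprocity: (321/751) -> +(751/321)
  reduce: (109/321)
  reciprocity: (109/321) -> +(321/109)
  reduce: (103/109)
  reciprocity: (103/109) -> +(109/103)
  reduce: (6/103)
  pull out 2: (2/103) = +1  (since 103 mod 8 = 7)
  reciprocity: (3/103) -> -(103/3)
  reduce: (1/3)
  (1/3) = 1
Product of signs = -1
(642/751) = -1

-1


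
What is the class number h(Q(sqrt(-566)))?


K = Q(sqrt(-566)). d mod 4 = 2, so D = disc(K) = 4d = -2264
h(K) equals the number of primitive reduced positive-definite forms (a, b, c) = a*x^2 + b*x*y + c*y^2 with b^2 - 4ac = D,
where reduced means |b| <= a <= c, with b >= 0 whenever |b| = a or a = c, and primitive means gcd(a, b, c) = 1.
Reduced forces 3a^2 <= |D| = 2264, so 1 <= a <= 27; b must have the parity of D, and c = (b^2 - D)/(4a) must be an integer >= a.
Enumerate a = 1..27, b in [-a, a]:
  a=1: (1, 0, 566)  [1]
  a=2: (2, 0, 283)  [1]
  a=3: (3, -2, 189), (3, 2, 189)  [2]
  a=4: none
  a=5: (5, -4, 114), (5, 4, 114)  [2]
  a=6: (6, -4, 95), (6, 4, 95)  [2]
  a=7: (7, -2, 81), (7, 2, 81)  [2]
  a=8: none
  a=9: (9, -2, 63), (9, 2, 63)  [2]
  a=10: (10, -4, 57), (10, 4, 57)  [2]
  a=11..13: none
  a=14: (14, -12, 43), (14, 12, 43)  [2]
  a=15: (15, -14, 41), (15, -4, 38), (15, 4, 38), (15, 14, 41)  [4]
  a=16..17: none
  a=18: (18, -16, 35), (18, 16, 35)  [2]
  a=19: (19, -4, 30), (19, 4, 30)  [2]
  a=20: none
  a=21: (21, -16, 30), (21, -2, 27), (21, 2, 27), (21, 16, 30)  [4]
  a=22: none
  a=23: (23, -6, 25), (23, 6, 25)  [2]
  a=24..27: none
Total reduced forms: 1 + 1 + 2 + 2 + 2 + 2 + 2 + 2 + 2 + 4 + 2 + 2 + 4 + 2 = 30
h = 30

30


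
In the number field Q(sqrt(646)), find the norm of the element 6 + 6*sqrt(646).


N(a + b*sqrt(d)) = a^2 - d*b^2
= (6)^2 - (646)*(6)^2
= 36 - 23256
= -23220

-23220


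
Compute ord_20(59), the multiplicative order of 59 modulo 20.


We want ord_20(59), the smallest k >= 1 with 59^k = 1 mod 20.
n = 20 = 2^2 * 5, phi(20) = 8; the order divides phi(n).
Divisors of 8: 1, 2, 4, 8
Repeated squaring mod 20: 59^1 = 19, 59^2 = 1, 59^4 = 1, 59^8 = 1
Test divisors in increasing order:
  k=1: 59^1 = 19 mod 20
  k=2: 59^2 = 1 mod 20  <- first divisor giving 1
Order = 2

2


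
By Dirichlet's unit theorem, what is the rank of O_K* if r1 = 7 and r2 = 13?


By Dirichlet's unit theorem:
rank = r1 + r2 - 1
= 7 + 13 - 1
= 19

19


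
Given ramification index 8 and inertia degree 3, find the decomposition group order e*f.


|D_P| = e * f
= 8 * 3
= 24

24


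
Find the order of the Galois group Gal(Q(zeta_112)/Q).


|Gal(Q(zeta_112)/Q)| = phi(112)
= 48

48


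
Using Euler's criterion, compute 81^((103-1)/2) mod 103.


p = 103 is prime and the exponent is (p-1)/2 = 51, so by Euler's criterion 81^51 = (81/103) = +1 or -1 mod 103.
Compute by square-and-multiply:
  51 = 32 + 16 + 2 + 1 (binary 110011)
  Repeated squaring mod 103: 81^1 = 81, 81^2 = 72, 81^4 = 34, 81^8 = 23, 81^16 = 14, 81^32 = 93
  81^51 = 81^32 * 81^16 * 81^2 * 81^1 = 93 * 14 * 72 * 81 mod 103
    93 * 14 = 1302 = 66 mod 103
    66 * 72 = 4752 = 14 mod 103
    14 * 81 = 1134 = 1 mod 103
  81^51 = 1 mod 103
Result 1: 81 is a quadratic residue mod 103.
81^51 mod 103 = 1

1


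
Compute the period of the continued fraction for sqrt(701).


Run the CF algorithm for sqrt(701).
a_0 = floor(sqrt(701)) = 26; set m_0=0, q_0=1.
Recurrence: m' = q*a - m,  q' = (d - m'^2)/q,  a' = floor((a_0 + m')/q').
  step 1: m=26, q=25, a=2
  step 2: m=24, q=5, a=10
  step 3: m=26, q=5, a=10
  step 4: m=24, q=25, a=2
  step 5: m=26, q=1, a=52
a_5 = 2*a_0 = 52, so the period closes here.
sqrt(701) = [26; 2, 10, 10, 2, 52]
Period length = 5

5


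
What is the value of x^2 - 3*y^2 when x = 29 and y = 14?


x^2 - d*y^2
= 29^2 - 3*14^2
= 841 - 588
= 253

253


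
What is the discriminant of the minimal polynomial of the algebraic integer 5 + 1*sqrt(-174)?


The element 5 + 1*sqrt(-174) has minimal polynomial:
x^2 - 10*x + 199
Discriminant = (-10)^2 - 4*(199)
= 100 - 796
= -696

-696


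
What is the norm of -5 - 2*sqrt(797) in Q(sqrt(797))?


N(a + b*sqrt(d)) = a^2 - d*b^2
= (-5)^2 - (797)*(-2)^2
= 25 - 3188
= -3163

-3163


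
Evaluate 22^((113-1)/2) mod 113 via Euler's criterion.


p = 113 is prime and the exponent is (p-1)/2 = 56, so by Euler's criterion 22^56 = (22/113) = +1 or -1 mod 113.
Compute by square-and-multiply:
  56 = 32 + 16 + 8 (binary 111000)
  Repeated squaring mod 113: 22^1 = 22, 22^2 = 32, 22^4 = 7, 22^8 = 49, 22^16 = 28, 22^32 = 106
  22^56 = 22^32 * 22^16 * 22^8 = 106 * 28 * 49 mod 113
    106 * 28 = 2968 = 30 mod 113
    30 * 49 = 1470 = 1 mod 113
  22^56 = 1 mod 113
Result 1: 22 is a quadratic residue mod 113.
22^56 mod 113 = 1

1


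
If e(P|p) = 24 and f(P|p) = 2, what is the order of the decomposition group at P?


|D_P| = e * f
= 24 * 2
= 48

48


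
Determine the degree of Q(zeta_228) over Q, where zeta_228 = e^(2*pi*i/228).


The degree equals Euler's totient phi(228).
228 = 2^2 * 3 * 19
phi(228) = 72

72


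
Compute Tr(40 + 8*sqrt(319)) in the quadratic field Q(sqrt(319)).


Tr(a + b*sqrt(d)) = (a + b*sqrt(d)) + (a - b*sqrt(d)) = 2a
= 2 * (40)
= 80

80


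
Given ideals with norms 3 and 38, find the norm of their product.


N(IJ) = N(I) * N(J)
= 3 * 38
= 114

114


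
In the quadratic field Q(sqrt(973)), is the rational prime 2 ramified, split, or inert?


K = Q(sqrt(973)). Since d mod 4 = 1, disc(K) = 973.
Check p | disc: 973 mod 2 = 1.
p=2 does not divide disc (d is 1 mod 4). 2 splits iff d = 1 mod 8.
d mod 8 = 5, so (d/2) = -1.
(d/p) = -1, so p is inert: (p) stays prime with e=1, f=2, g=1.
Therefore p is inert.

inert


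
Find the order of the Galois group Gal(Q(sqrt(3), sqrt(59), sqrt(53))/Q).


The 3 square roots of distinct primes are multiplicatively independent over Q,
so [K:Q] = 2^3 and Gal(K/Q) is isomorphic to (Z/2Z)^3.
|Gal| = 2^3 = 8

8


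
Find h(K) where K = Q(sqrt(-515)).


K = Q(sqrt(-515)). d mod 4 = 1, so D = disc(K) = d = -515
h(K) equals the number of primitive reduced positive-definite forms (a, b, c) = a*x^2 + b*x*y + c*y^2 with b^2 - 4ac = D,
where reduced means |b| <= a <= c, with b >= 0 whenever |b| = a or a = c, and primitive means gcd(a, b, c) = 1.
Reduced forces 3a^2 <= |D| = 515, so 1 <= a <= 13; b must have the parity of D, and c = (b^2 - D)/(4a) must be an integer >= a.
Enumerate a = 1..13, b in [-a, a]:
  a=1: (1, 1, 129)  [1]
  a=2: none
  a=3: (3, -1, 43), (3, 1, 43)  [2]
  a=4: none
  a=5: (5, 5, 27)  [1]
  a=6..8: none
  a=9: (9, -5, 15), (9, 5, 15)  [2]
  a=10..13: none
Total reduced forms: 1 + 2 + 1 + 2 = 6
h = 6

6


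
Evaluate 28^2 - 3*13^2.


x^2 - d*y^2
= 28^2 - 3*13^2
= 784 - 507
= 277

277


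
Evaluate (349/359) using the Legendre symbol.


p = 359 is prime, so compute (349/359) with the reciprocity algorithm (Jacobi-symbol steps: pull out 2s via (2/n), flip via reciprocity, reduce):
  reciprocity: (349/359) -> +(359/349)
  reduce: (10/349)
  pull out 2: (2/349) = -1  (since 349 mod 8 = 5)
  reciprocity: (5/349) -> +(349/5)
  reduce: (4/5)
  pull out 2: (2/5) = -1  (since 5 mod 8 = 5)
  pull out 2: (2/5) = -1  (since 5 mod 8 = 5)
  (1/5) = 1
Product of signs = -1
(349/359) = -1

-1


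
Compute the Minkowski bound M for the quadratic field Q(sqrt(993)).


d = 993, d mod 4 = 1, so disc(K) = d = 993; |disc(K)| = 993
Real quadratic field, so n = 2, s = r2 = 0, r1 = 2
M = (n!/n^n) * (4/pi)^s * sqrt(|disc(K)|) = (2!/2^2) * (4/pi)^0 * sqrt(993)
= 0.5 * 1.000000 * 31.511903
= 15.7560

15.7560


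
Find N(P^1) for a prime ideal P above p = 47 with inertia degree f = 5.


N(P^a) = p^(a*f)
= 47^(1*5)
= 47^5
= 229345007

229345007


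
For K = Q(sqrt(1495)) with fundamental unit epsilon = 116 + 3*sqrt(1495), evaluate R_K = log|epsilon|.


epsilon = 116 + 3*sqrt(1495)
= 231.9957
R = ln(231.9957)
= 5.4467

5.4467


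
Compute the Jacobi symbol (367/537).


Compute (367/537) via quadratic reciprocity:
  reciprocity: (367/537) -> +(537/367)
  reduce: (170/367)
  pull out 2: (2/367) = +1  (since 367 mod 8 = 7)
  reciprocity: (85/367) -> +(367/85)
  reduce: (27/85)
  reciprocity: (27/85) -> +(85/27)
  reduce: (4/27)
  pull out 2: (2/27) = -1  (since 27 mod 8 = 3)
  pull out 2: (2/27) = -1  (since 27 mod 8 = 3)
  (1/27) = 1
Product of signs = 1

1


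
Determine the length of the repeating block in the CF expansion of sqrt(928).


Run the CF algorithm for sqrt(928).
a_0 = floor(sqrt(928)) = 30; set m_0=0, q_0=1.
Recurrence: m' = q*a - m,  q' = (d - m'^2)/q,  a' = floor((a_0 + m')/q').
  step 1: m=30, q=28, a=2
  step 2: m=26, q=9, a=6
  step 3: m=28, q=16, a=3
  step 4: m=20, q=33, a=1
  step 5: m=13, q=23, a=1
  step 6: m=10, q=36, a=1
  step 7: m=26, q=7, a=8
  step 8: m=30, q=4, a=15
  step 9: m=30, q=7, a=8
  step 10: m=26, q=36, a=1
  step 11: m=10, q=23, a=1
  step 12: m=13, q=33, a=1
  step 13: m=20, q=16, a=3
  step 14: m=28, q=9, a=6
  step 15: m=26, q=28, a=2
  step 16: m=30, q=1, a=60
a_16 = 2*a_0 = 60, so the period closes here.
sqrt(928) = [30; 2, 6, 3, 1, 1, 1, 8, 15, 8, 1, 1, 1, 3, 6, 2, 60]
Period length = 16

16


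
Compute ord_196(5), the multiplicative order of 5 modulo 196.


We want ord_196(5), the smallest k >= 1 with 5^k = 1 mod 196.
n = 196 = 2^2 * 7^2, phi(196) = 84; the order divides phi(n).
Divisors of 84: 1, 2, 3, 4, 6, 7, 12, 14, 21, 28, 42, 84
Repeated squaring mod 196: 5^1 = 5, 5^2 = 25, 5^4 = 37, 5^8 = 193, 5^16 = 9, 5^32 = 81, 5^64 = 93
Test divisors in increasing order:
  k=1: 5^1 = 5 mod 196
  k=2: 5^2 = 25 mod 196
  k=3: 5^3 = 25 * 5 = 125 mod 196
  k=4: 5^4 = 37 mod 196
  k=6: 5^6 = 37 * 25 = 141 mod 196
  k=7: 5^7 = 37 * 25 * 5 = 117 mod 196
  k=12: 5^12 = 193 * 37 = 85 mod 196
  k=14: 5^14 = 193 * 37 * 25 = 165 mod 196
  k=21: 5^21 = 9 * 37 * 5 = 97 mod 196
  k=28: 5^28 = 9 * 193 * 37 = 177 mod 196
  k=42: 5^42 = 81 * 193 * 25 = 1 mod 196  <- first divisor giving 1
Order = 42

42


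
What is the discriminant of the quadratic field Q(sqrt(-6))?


For K = Q(sqrt(d)) with d squarefree: disc(K) = d if d = 1 mod 4, and disc(K) = 4d if d = 2 or 3 mod 4.
Here d = -6, and d mod 4 = 2.
d = 2 mod 4, not 1 (O_K = Z[sqrt(d)]), so disc(K) = 4d = 4 * (-6) = -24

-24


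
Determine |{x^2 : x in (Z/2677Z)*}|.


For prime p, the number of non-zero quadratic residues is (p-1)/2.
= (2677-1)/2
= 1338

1338


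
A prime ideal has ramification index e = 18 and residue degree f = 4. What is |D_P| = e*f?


|D_P| = e * f
= 18 * 4
= 72

72


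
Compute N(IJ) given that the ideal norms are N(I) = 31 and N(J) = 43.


N(IJ) = N(I) * N(J)
= 31 * 43
= 1333

1333


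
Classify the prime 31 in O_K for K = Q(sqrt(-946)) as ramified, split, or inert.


K = Q(sqrt(-946)). Since d mod 4 = 2, disc(K) = -3784.
Check p | disc: -3784 mod 31 = 29.
p does not divide disc. Compute Legendre symbol (d/p):
15^((31-1)/2) mod 31 = -1
(d/p) = -1, so p is inert: (p) stays prime with e=1, f=2, g=1.
Therefore p is inert.

inert


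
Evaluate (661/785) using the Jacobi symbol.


Compute (661/785) via quadratic reciprocity:
  reciprocity: (661/785) -> +(785/661)
  reduce: (124/661)
  pull out 2: (2/661) = -1  (since 661 mod 8 = 5)
  pull out 2: (2/661) = -1  (since 661 mod 8 = 5)
  reciprocity: (31/661) -> +(661/31)
  reduce: (10/31)
  pull out 2: (2/31) = +1  (since 31 mod 8 = 7)
  reciprocity: (5/31) -> +(31/5)
  reduce: (1/5)
  (1/5) = 1
Product of signs = 1

1


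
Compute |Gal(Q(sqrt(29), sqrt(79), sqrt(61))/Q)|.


The 3 square roots of distinct primes are multiplicatively independent over Q,
so [K:Q] = 2^3 and Gal(K/Q) is isomorphic to (Z/2Z)^3.
|Gal| = 2^3 = 8

8


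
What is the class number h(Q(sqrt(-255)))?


K = Q(sqrt(-255)). d mod 4 = 1, so D = disc(K) = d = -255
h(K) equals the number of primitive reduced positive-definite forms (a, b, c) = a*x^2 + b*x*y + c*y^2 with b^2 - 4ac = D,
where reduced means |b| <= a <= c, with b >= 0 whenever |b| = a or a = c, and primitive means gcd(a, b, c) = 1.
Reduced forces 3a^2 <= |D| = 255, so 1 <= a <= 9; b must have the parity of D, and c = (b^2 - D)/(4a) must be an integer >= a.
Enumerate a = 1..9, b in [-a, a]:
  a=1: (1, 1, 64)  [1]
  a=2: (2, -1, 32), (2, 1, 32)  [2]
  a=3: (3, 3, 22)  [1]
  a=4: (4, -1, 16), (4, 1, 16)  [2]
  a=5: (5, 5, 14)  [1]
  a=6: (6, -3, 11), (6, 3, 11)  [2]
  a=7: (7, -5, 10), (7, 5, 10)  [2]
  a=8: (8, 1, 8)  [1]
  a=9: none
Total reduced forms: 1 + 2 + 1 + 2 + 1 + 2 + 2 + 1 = 12
h = 12

12


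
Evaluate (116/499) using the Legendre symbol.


p = 499 is prime, so compute (116/499) with the reciprocity algorithm (Jacobi-symbol steps: pull out 2s via (2/n), flip via reciprocity, reduce):
  pull out 2: (2/499) = -1  (since 499 mod 8 = 3)
  pull out 2: (2/499) = -1  (since 499 mod 8 = 3)
  reciprocity: (29/499) -> +(499/29)
  reduce: (6/29)
  pull out 2: (2/29) = -1  (since 29 mod 8 = 5)
  reciprocity: (3/29) -> +(29/3)
  reduce: (2/3)
  pull out 2: (2/3) = -1  (since 3 mod 8 = 3)
  (1/3) = 1
Product of signs = 1
(116/499) = 1

1


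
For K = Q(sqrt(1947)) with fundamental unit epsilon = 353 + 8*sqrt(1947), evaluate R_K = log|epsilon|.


epsilon = 353 + 8*sqrt(1947)
= 705.9986
R = ln(705.9986)
= 6.5596

6.5596


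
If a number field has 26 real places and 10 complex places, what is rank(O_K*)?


By Dirichlet's unit theorem:
rank = r1 + r2 - 1
= 26 + 10 - 1
= 35

35


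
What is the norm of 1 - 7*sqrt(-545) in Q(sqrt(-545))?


N(a + b*sqrt(d)) = a^2 - d*b^2
= (1)^2 - (-545)*(-7)^2
= 1 + 26705
= 26706

26706


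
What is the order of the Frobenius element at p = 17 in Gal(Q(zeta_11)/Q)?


The Frobenius at p in Gal(Q(zeta_n)/Q) = (Z/nZ)* is the class of p, so its order is ord_11(17), the smallest k >= 1 with 17^k = 1 mod 11.
n = 11 = 11, phi(11) = 10; the order divides phi(n).
Divisors of 10: 1, 2, 5, 10
Repeated squaring mod 11: 17^1 = 6, 17^2 = 3, 17^4 = 9, 17^8 = 4
Test divisors in increasing order:
  k=1: 17^1 = 6 mod 11
  k=2: 17^2 = 3 mod 11
  k=5: 17^5 = 9 * 6 = 10 mod 11
  k=10: 17^10 = 4 * 3 = 1 mod 11  <- first divisor giving 1
Order = 10

10


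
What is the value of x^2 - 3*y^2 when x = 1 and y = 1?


x^2 - d*y^2
= 1^2 - 3*1^2
= 1 - 3
= -2

-2


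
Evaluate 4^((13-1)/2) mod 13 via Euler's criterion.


p = 13 is prime and the exponent is (p-1)/2 = 6, so by Euler's criterion 4^6 = (4/13) = +1 or -1 mod 13.
Compute by square-and-multiply:
  6 = 4 + 2 (binary 110)
  Repeated squaring mod 13: 4^1 = 4, 4^2 = 3, 4^4 = 9
  4^6 = 4^4 * 4^2 = 9 * 3 mod 13
    9 * 3 = 27 = 1 mod 13
  4^6 = 1 mod 13
Result 1: 4 is a quadratic residue mod 13.
4^6 mod 13 = 1

1


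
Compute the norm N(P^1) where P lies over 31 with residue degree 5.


N(P^a) = p^(a*f)
= 31^(1*5)
= 31^5
= 28629151

28629151


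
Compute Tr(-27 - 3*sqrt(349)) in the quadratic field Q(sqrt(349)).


Tr(a + b*sqrt(d)) = (a + b*sqrt(d)) + (a - b*sqrt(d)) = 2a
= 2 * (-27)
= -54

-54


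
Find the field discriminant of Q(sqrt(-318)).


For K = Q(sqrt(d)) with d squarefree: disc(K) = d if d = 1 mod 4, and disc(K) = 4d if d = 2 or 3 mod 4.
Here d = -318, and d mod 4 = 2.
d = 2 mod 4, not 1 (O_K = Z[sqrt(d)]), so disc(K) = 4d = 4 * (-318) = -1272

-1272


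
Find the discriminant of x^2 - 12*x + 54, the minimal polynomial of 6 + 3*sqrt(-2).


The element 6 + 3*sqrt(-2) has minimal polynomial:
x^2 - 12*x + 54
Discriminant = (-12)^2 - 4*(54)
= 144 - 216
= -72

-72


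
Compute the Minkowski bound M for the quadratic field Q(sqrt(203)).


d = 203, d mod 4 = 3, so disc(K) = 4d = 812; |disc(K)| = 812
Real quadratic field, so n = 2, s = r2 = 0, r1 = 2
M = (n!/n^n) * (4/pi)^s * sqrt(|disc(K)|) = (2!/2^2) * (4/pi)^0 * sqrt(812)
= 0.5 * 1.000000 * 28.495614
= 14.2478

14.2478


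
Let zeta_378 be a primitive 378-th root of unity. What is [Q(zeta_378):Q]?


The degree equals Euler's totient phi(378).
378 = 2 * 3^3 * 7
phi(378) = 108

108


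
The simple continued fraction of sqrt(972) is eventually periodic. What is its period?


Run the CF algorithm for sqrt(972).
a_0 = floor(sqrt(972)) = 31; set m_0=0, q_0=1.
Recurrence: m' = q*a - m,  q' = (d - m'^2)/q,  a' = floor((a_0 + m')/q').
  step 1: m=31, q=11, a=5
  step 2: m=24, q=36, a=1
  step 3: m=12, q=23, a=1
  step 4: m=11, q=37, a=1
  step 5: m=26, q=8, a=7
  step 6: m=30, q=9, a=6
  step 7: m=24, q=44, a=1
  step 8: m=20, q=13, a=3
  step 9: m=19, q=47, a=1
  step 10: m=28, q=4, a=14
  step 11: m=28, q=47, a=1
  step 12: m=19, q=13, a=3
  step 13: m=20, q=44, a=1
  step 14: m=24, q=9, a=6
  step 15: m=30, q=8, a=7
  step 16: m=26, q=37, a=1
  step 17: m=11, q=23, a=1
  step 18: m=12, q=36, a=1
  step 19: m=24, q=11, a=5
  step 20: m=31, q=1, a=62
a_20 = 2*a_0 = 62, so the period closes here.
sqrt(972) = [31; 5, 1, 1, 1, 7, 6, 1, 3, 1, 14, 1, 3, 1, 6, 7, 1, 1, 1, 5, 62]
Period length = 20

20


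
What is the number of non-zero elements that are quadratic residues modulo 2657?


For prime p, the number of non-zero quadratic residues is (p-1)/2.
= (2657-1)/2
= 1328

1328


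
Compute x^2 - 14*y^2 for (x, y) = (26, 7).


x^2 - d*y^2
= 26^2 - 14*7^2
= 676 - 686
= -10

-10


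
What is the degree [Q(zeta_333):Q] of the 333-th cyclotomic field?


The degree equals Euler's totient phi(333).
333 = 3^2 * 37
phi(333) = 216

216


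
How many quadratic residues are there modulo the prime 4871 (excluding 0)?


For prime p, the number of non-zero quadratic residues is (p-1)/2.
= (4871-1)/2
= 2435

2435


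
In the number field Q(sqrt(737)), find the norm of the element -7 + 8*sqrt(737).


N(a + b*sqrt(d)) = a^2 - d*b^2
= (-7)^2 - (737)*(8)^2
= 49 - 47168
= -47119

-47119


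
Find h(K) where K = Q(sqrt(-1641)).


K = Q(sqrt(-1641)). d mod 4 = 3, so D = disc(K) = 4d = -6564
h(K) equals the number of primitive reduced positive-definite forms (a, b, c) = a*x^2 + b*x*y + c*y^2 with b^2 - 4ac = D,
where reduced means |b| <= a <= c, with b >= 0 whenever |b| = a or a = c, and primitive means gcd(a, b, c) = 1.
Reduced forces 3a^2 <= |D| = 6564, so 1 <= a <= 46; b must have the parity of D, and c = (b^2 - D)/(4a) must be an integer >= a.
Enumerate a = 1..46, b in [-a, a]:
  a=1: (1, 0, 1641)  [1]
  a=2: (2, 2, 821)  [1]
  a=3: (3, 0, 547)  [1]
  a=4: none
  a=5: (5, -4, 329), (5, 4, 329)  [2]
  a=6: (6, 6, 275)  [1]
  a=7: (7, -4, 235), (7, 4, 235)  [2]
  a=8..9: none
  a=10: (10, -6, 165), (10, 6, 165)  [2]
  a=11: (11, -6, 150), (11, 6, 150)  [2]
  a=12: none
  a=13: (13, -12, 129), (13, 12, 129)  [2]
  a=14: (14, -10, 119), (14, 10, 119)  [2]
  a=15: (15, -6, 110), (15, 6, 110)  [2]
  a=16: none
  a=17: (17, -10, 98), (17, 10, 98)  [2]
  a=18..20: none
  a=21: (21, -18, 82), (21, 18, 82)  [2]
  a=22: (22, -6, 75), (22, 6, 75)  [2]
  a=23..24: none
  a=25: (25, -6, 66), (25, 6, 66)  [2]
  a=26: (26, -14, 65), (26, 14, 65)  [2]
  a=27..29: none
  a=30: (30, -6, 55), (30, 6, 55)  [2]
  a=31: (31, -16, 55), (31, 16, 55)  [2]
  a=32: none
  a=33: (33, -6, 50), (33, 6, 50)  [2]
  a=34: (34, -10, 49), (34, 10, 49)  [2]
  a=35: (35, -24, 51), (35, -4, 47), (35, 4, 47), (35, 24, 51)  [4]
  a=36..38: none
  a=39: (39, -12, 43), (39, 12, 43)  [2]
  a=40: none
  a=41: (41, -18, 42), (41, 18, 42)  [2]
  a=42..46: none
Total reduced forms: 1 + 1 + 1 + 2 + 1 + 2 + 2 + 2 + 2 + 2 + 2 + 2 + 2 + 2 + 2 + 2 + 2 + 2 + 2 + 2 + 4 + 2 + 2 = 44
h = 44

44


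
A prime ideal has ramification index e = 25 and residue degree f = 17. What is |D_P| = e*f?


|D_P| = e * f
= 25 * 17
= 425

425


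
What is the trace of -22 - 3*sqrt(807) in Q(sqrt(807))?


Tr(a + b*sqrt(d)) = (a + b*sqrt(d)) + (a - b*sqrt(d)) = 2a
= 2 * (-22)
= -44

-44


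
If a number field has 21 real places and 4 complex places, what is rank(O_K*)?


By Dirichlet's unit theorem:
rank = r1 + r2 - 1
= 21 + 4 - 1
= 24

24


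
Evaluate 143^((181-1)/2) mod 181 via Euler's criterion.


p = 181 is prime and the exponent is (p-1)/2 = 90, so by Euler's criterion 143^90 = (143/181) = +1 or -1 mod 181.
Compute by square-and-multiply:
  90 = 64 + 16 + 8 + 2 (binary 1011010)
  Repeated squaring mod 181: 143^1 = 143, 143^2 = 177, 143^4 = 16, 143^8 = 75, 143^16 = 14, 143^32 = 15, 143^64 = 44
  143^90 = 143^64 * 143^16 * 143^8 * 143^2 = 44 * 14 * 75 * 177 mod 181
    44 * 14 = 616 = 73 mod 181
    73 * 75 = 5475 = 45 mod 181
    45 * 177 = 7965 = 1 mod 181
  143^90 = 1 mod 181
Result 1: 143 is a quadratic residue mod 181.
143^90 mod 181 = 1

1


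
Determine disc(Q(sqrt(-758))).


For K = Q(sqrt(d)) with d squarefree: disc(K) = d if d = 1 mod 4, and disc(K) = 4d if d = 2 or 3 mod 4.
Here d = -758, and d mod 4 = 2.
d = 2 mod 4, not 1 (O_K = Z[sqrt(d)]), so disc(K) = 4d = 4 * (-758) = -3032

-3032


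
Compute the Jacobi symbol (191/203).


Compute (191/203) via quadratic reciprocity:
  reciprocity: (191/203) -> -(203/191)
  reduce: (12/191)
  pull out 2: (2/191) = +1  (since 191 mod 8 = 7)
  pull out 2: (2/191) = +1  (since 191 mod 8 = 7)
  reciprocity: (3/191) -> -(191/3)
  reduce: (2/3)
  pull out 2: (2/3) = -1  (since 3 mod 8 = 3)
  (1/3) = 1
Product of signs = -1

-1


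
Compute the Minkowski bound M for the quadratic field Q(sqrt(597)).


d = 597, d mod 4 = 1, so disc(K) = d = 597; |disc(K)| = 597
Real quadratic field, so n = 2, s = r2 = 0, r1 = 2
M = (n!/n^n) * (4/pi)^s * sqrt(|disc(K)|) = (2!/2^2) * (4/pi)^0 * sqrt(597)
= 0.5 * 1.000000 * 24.433583
= 12.2168

12.2168


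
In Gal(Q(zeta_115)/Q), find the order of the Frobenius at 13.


The Frobenius at p in Gal(Q(zeta_n)/Q) = (Z/nZ)* is the class of p, so its order is ord_115(13), the smallest k >= 1 with 13^k = 1 mod 115.
n = 115 = 5 * 23, phi(115) = 88; the order divides phi(n).
Divisors of 88: 1, 2, 4, 8, 11, 22, 44, 88
Repeated squaring mod 115: 13^1 = 13, 13^2 = 54, 13^4 = 41, 13^8 = 71, 13^16 = 96, 13^32 = 16, 13^64 = 26
Test divisors in increasing order:
  k=1: 13^1 = 13 mod 115
  k=2: 13^2 = 54 mod 115
  k=4: 13^4 = 41 mod 115
  k=8: 13^8 = 71 mod 115
  k=11: 13^11 = 71 * 54 * 13 = 47 mod 115
  k=22: 13^22 = 96 * 41 * 54 = 24 mod 115
  k=44: 13^44 = 16 * 71 * 41 = 1 mod 115  <- first divisor giving 1
Order = 44

44


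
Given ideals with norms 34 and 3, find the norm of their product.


N(IJ) = N(I) * N(J)
= 34 * 3
= 102

102


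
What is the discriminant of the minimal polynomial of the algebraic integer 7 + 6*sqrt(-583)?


The element 7 + 6*sqrt(-583) has minimal polynomial:
x^2 - 14*x + 21037
Discriminant = (-14)^2 - 4*(21037)
= 196 - 84148
= -83952

-83952


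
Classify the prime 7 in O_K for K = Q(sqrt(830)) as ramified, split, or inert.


K = Q(sqrt(830)). Since d mod 4 = 2, disc(K) = 3320.
Check p | disc: 3320 mod 7 = 2.
p does not divide disc. Compute Legendre symbol (d/p):
4^((7-1)/2) mod 7 = 1
(d/p) = 1, so p splits: (p) = P*P' with e=1, f=1, g=2.
Therefore p is split.

split


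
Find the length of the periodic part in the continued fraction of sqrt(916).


Run the CF algorithm for sqrt(916).
a_0 = floor(sqrt(916)) = 30; set m_0=0, q_0=1.
Recurrence: m' = q*a - m,  q' = (d - m'^2)/q,  a' = floor((a_0 + m')/q').
  step 1: m=30, q=16, a=3
  step 2: m=18, q=37, a=1
  step 3: m=19, q=15, a=3
  step 4: m=26, q=16, a=3
  step 5: m=22, q=27, a=1
  step 6: m=5, q=33, a=1
  step 7: m=28, q=4, a=14
  step 8: m=28, q=33, a=1
  step 9: m=5, q=27, a=1
  step 10: m=22, q=16, a=3
  step 11: m=26, q=15, a=3
  step 12: m=19, q=37, a=1
  step 13: m=18, q=16, a=3
  step 14: m=30, q=1, a=60
a_14 = 2*a_0 = 60, so the period closes here.
sqrt(916) = [30; 3, 1, 3, 3, 1, 1, 14, 1, 1, 3, 3, 1, 3, 60]
Period length = 14

14


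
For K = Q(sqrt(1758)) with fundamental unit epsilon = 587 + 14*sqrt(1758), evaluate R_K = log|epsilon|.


epsilon = 587 + 14*sqrt(1758)
= 1173.9991
R = ln(1173.9991)
= 7.0682

7.0682


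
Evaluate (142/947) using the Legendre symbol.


p = 947 is prime, so compute (142/947) with the reciprocity algorithm (Jacobi-symbol steps: pull out 2s via (2/n), flip via reciprocity, reduce):
  pull out 2: (2/947) = -1  (since 947 mod 8 = 3)
  reciprocity: (71/947) -> -(947/71)
  reduce: (24/71)
  pull out 2: (2/71) = +1  (since 71 mod 8 = 7)
  pull out 2: (2/71) = +1  (since 71 mod 8 = 7)
  pull out 2: (2/71) = +1  (since 71 mod 8 = 7)
  reciprocity: (3/71) -> -(71/3)
  reduce: (2/3)
  pull out 2: (2/3) = -1  (since 3 mod 8 = 3)
  (1/3) = 1
Product of signs = 1
(142/947) = 1

1


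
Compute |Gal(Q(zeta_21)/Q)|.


|Gal(Q(zeta_21)/Q)| = phi(21)
= 12

12


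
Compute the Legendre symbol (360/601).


p = 601 is prime, so compute (360/601) with the reciprocity algorithm (Jacobi-symbol steps: pull out 2s via (2/n), flip via reciprocity, reduce):
  pull out 2: (2/601) = +1  (since 601 mod 8 = 1)
  pull out 2: (2/601) = +1  (since 601 mod 8 = 1)
  pull out 2: (2/601) = +1  (since 601 mod 8 = 1)
  reciprocity: (45/601) -> +(601/45)
  reduce: (16/45)
  pull out 2: (2/45) = -1  (since 45 mod 8 = 5)
  pull out 2: (2/45) = -1  (since 45 mod 8 = 5)
  pull out 2: (2/45) = -1  (since 45 mod 8 = 5)
  pull out 2: (2/45) = -1  (since 45 mod 8 = 5)
  (1/45) = 1
Product of signs = 1
(360/601) = 1

1


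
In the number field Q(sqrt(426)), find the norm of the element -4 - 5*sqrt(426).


N(a + b*sqrt(d)) = a^2 - d*b^2
= (-4)^2 - (426)*(-5)^2
= 16 - 10650
= -10634

-10634


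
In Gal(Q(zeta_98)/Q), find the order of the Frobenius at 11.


The Frobenius at p in Gal(Q(zeta_n)/Q) = (Z/nZ)* is the class of p, so its order is ord_98(11), the smallest k >= 1 with 11^k = 1 mod 98.
n = 98 = 2 * 7^2, phi(98) = 42; the order divides phi(n).
Divisors of 42: 1, 2, 3, 6, 7, 14, 21, 42
Repeated squaring mod 98: 11^1 = 11, 11^2 = 23, 11^4 = 39, 11^8 = 51, 11^16 = 53, 11^32 = 65
Test divisors in increasing order:
  k=1: 11^1 = 11 mod 98
  k=2: 11^2 = 23 mod 98
  k=3: 11^3 = 23 * 11 = 57 mod 98
  k=6: 11^6 = 39 * 23 = 15 mod 98
  k=7: 11^7 = 39 * 23 * 11 = 67 mod 98
  k=14: 11^14 = 51 * 39 * 23 = 79 mod 98
  k=21: 11^21 = 53 * 39 * 11 = 1 mod 98  <- first divisor giving 1
Order = 21

21


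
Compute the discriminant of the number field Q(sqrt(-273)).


For K = Q(sqrt(d)) with d squarefree: disc(K) = d if d = 1 mod 4, and disc(K) = 4d if d = 2 or 3 mod 4.
Here d = -273, and d mod 4 = 3.
d = 3 mod 4, not 1 (O_K = Z[sqrt(d)]), so disc(K) = 4d = 4 * (-273) = -1092

-1092


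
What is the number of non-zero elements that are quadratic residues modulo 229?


For prime p, the number of non-zero quadratic residues is (p-1)/2.
= (229-1)/2
= 114

114


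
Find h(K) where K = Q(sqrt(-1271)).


K = Q(sqrt(-1271)). d mod 4 = 1, so D = disc(K) = d = -1271
h(K) equals the number of primitive reduced positive-definite forms (a, b, c) = a*x^2 + b*x*y + c*y^2 with b^2 - 4ac = D,
where reduced means |b| <= a <= c, with b >= 0 whenever |b| = a or a = c, and primitive means gcd(a, b, c) = 1.
Reduced forces 3a^2 <= |D| = 1271, so 1 <= a <= 20; b must have the parity of D, and c = (b^2 - D)/(4a) must be an integer >= a.
Enumerate a = 1..20, b in [-a, a]:
  a=1: (1, 1, 318)  [1]
  a=2: (2, -1, 159), (2, 1, 159)  [2]
  a=3: (3, -1, 106), (3, 1, 106)  [2]
  a=4: (4, -3, 80), (4, 3, 80)  [2]
  a=5: (5, -3, 64), (5, 3, 64)  [2]
  a=6: (6, -5, 54), (6, -1, 53), (6, 1, 53), (6, 5, 54)  [4]
  a=7: none
  a=8: (8, -3, 40), (8, 3, 40)  [2]
  a=9: (9, -5, 36), (9, 5, 36)  [2]
  a=10: (10, -7, 33), (10, -3, 32), (10, 3, 32), (10, 7, 33)  [4]
  a=11: (11, -7, 30), (11, 7, 30)  [2]
  a=12: (12, -11, 29), (12, -5, 27), (12, 5, 27), (12, 11, 29)  [4]
  a=13: (13, -9, 26), (13, 9, 26)  [2]
  a=14: none
  a=15: (15, -13, 24), (15, -7, 22), (15, 7, 22), (15, 13, 24)  [4]
  a=16: (16, -3, 20), (16, 3, 20)  [2]
  a=17: (17, -15, 22), (17, 15, 22)  [2]
  a=18: (18, -13, 20), (18, 5, 18), (18, 13, 20)  [3]
  a=19..20: none
Total reduced forms: 1 + 2 + 2 + 2 + 2 + 4 + 2 + 2 + 4 + 2 + 4 + 2 + 4 + 2 + 2 + 3 = 40
h = 40

40
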